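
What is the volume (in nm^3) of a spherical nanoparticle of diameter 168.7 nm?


Radius r = 168.7/2 = 84.35 nm
Volume V = (4/3) * pi * r^3
V = (4/3) * pi * (84.35)^3
V = 2513876.11 nm^3

2513876.11


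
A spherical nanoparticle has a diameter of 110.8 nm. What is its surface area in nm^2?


Radius r = 110.8/2 = 55.4 nm
Surface area SA = 4 * pi * r^2
SA = 4 * pi * (55.4)^2
SA = 38568.2 nm^2

38568.2


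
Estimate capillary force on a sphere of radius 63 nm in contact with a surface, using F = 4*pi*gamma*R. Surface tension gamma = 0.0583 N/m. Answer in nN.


Convert radius: R = 63 nm = 6.3e-08 m
F = 4 * pi * gamma * R
F = 4 * pi * 0.0583 * 6.3e-08
F = 4.6155e-08 N = 46.155 nN

46.155


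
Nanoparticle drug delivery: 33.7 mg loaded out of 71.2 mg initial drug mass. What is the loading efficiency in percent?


Drug loading efficiency = (drug loaded / drug initial) * 100
DLE = 33.7 / 71.2 * 100
DLE = 0.4733 * 100
DLE = 47.33%

47.33


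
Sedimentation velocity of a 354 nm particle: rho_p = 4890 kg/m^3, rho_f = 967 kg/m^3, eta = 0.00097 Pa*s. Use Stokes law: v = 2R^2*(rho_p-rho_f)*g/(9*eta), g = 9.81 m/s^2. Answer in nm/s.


Radius R = 354/2 nm = 1.77e-07 m
Density difference = 4890 - 967 = 3923 kg/m^3
v = 2 * R^2 * (rho_p - rho_f) * g / (9 * eta)
v = 2 * (1.77e-07)^2 * 3923 * 9.81 / (9 * 0.00097)
v = 2.76216e-07 m/s = 276.2165 nm/s

276.2165


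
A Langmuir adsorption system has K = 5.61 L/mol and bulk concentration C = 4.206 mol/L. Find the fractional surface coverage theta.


Langmuir isotherm: theta = K*C / (1 + K*C)
K*C = 5.61 * 4.206 = 23.59566
theta = 23.59566 / (1 + 23.59566) = 23.59566 / 24.59566
theta = 0.9593

0.9593


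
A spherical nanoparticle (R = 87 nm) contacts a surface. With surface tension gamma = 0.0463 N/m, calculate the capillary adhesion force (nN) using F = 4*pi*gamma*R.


Convert radius: R = 87 nm = 8.7e-08 m
F = 4 * pi * gamma * R
F = 4 * pi * 0.0463 * 8.7e-08
F = 5.06186e-08 N = 50.6186 nN

50.6186


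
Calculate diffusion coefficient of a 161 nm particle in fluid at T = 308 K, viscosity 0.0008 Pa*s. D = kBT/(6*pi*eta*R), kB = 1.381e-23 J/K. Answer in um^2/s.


Radius R = 161/2 = 80.5 nm = 8.05e-08 m
D = kB*T / (6*pi*eta*R)
D = 1.381e-23 * 308 / (6 * pi * 0.0008 * 8.05e-08)
D = 3.50395e-12 m^2/s = 3.504 um^2/s

3.504


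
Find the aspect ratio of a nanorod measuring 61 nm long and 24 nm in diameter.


Aspect ratio AR = length / diameter
AR = 61 / 24
AR = 2.54

2.54


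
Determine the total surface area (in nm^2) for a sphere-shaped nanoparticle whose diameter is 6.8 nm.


Radius r = 6.8/2 = 3.4 nm
Surface area SA = 4 * pi * r^2
SA = 4 * pi * (3.4)^2
SA = 145.27 nm^2

145.27


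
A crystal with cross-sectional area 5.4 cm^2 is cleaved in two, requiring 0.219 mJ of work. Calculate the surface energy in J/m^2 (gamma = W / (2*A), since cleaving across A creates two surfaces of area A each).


Convert: A = 5.4 cm^2 = 0.00054 m^2, W = 0.219 mJ = 0.000219 J
Cleaving exposes two faces of area A, so total new surface = 2*A and gamma = W / (2*A)
gamma = 0.000219 / (2 * 0.00054)
gamma = 0.203 J/m^2

0.203


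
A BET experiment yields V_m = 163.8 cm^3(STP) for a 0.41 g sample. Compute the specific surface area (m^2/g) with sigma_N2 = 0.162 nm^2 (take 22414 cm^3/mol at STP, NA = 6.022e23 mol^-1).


Number of moles in monolayer = V_m / 22414 = 163.8 / 22414 = 0.00730793
Number of molecules = moles * NA = 0.00730793 * 6.022e23
SA = molecules * sigma / mass
SA = (163.8 / 22414) * 6.022e23 * 0.162e-18 / 0.41
SA = 1738.9 m^2/g

1738.9


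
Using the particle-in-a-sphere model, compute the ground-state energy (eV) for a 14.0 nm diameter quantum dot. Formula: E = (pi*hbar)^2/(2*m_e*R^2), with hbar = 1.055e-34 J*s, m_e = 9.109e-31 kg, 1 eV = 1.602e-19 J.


Radius R = 14.0/2 = 7 nm = 7e-09 m
E = (pi * 1.055e-34)^2 / (2 * 9.109e-31 * (7e-09)^2)
E(J) = 1.23057e-21
E = E(J) / 1.602e-19 = 0.0077 eV

0.0077


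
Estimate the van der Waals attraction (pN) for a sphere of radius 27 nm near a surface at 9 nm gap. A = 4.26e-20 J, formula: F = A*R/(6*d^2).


Convert to SI: R = 27 nm = 2.7e-08 m, d = 9 nm = 9e-09 m
F = A * R / (6 * d^2)
F = 4.26e-20 * 2.7e-08 / (6 * (9e-09)^2)
F = 2.36667e-12 N = 2.367 pN

2.367


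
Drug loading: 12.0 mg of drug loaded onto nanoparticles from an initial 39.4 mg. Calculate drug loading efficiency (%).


Drug loading efficiency = (drug loaded / drug initial) * 100
DLE = 12.0 / 39.4 * 100
DLE = 0.3046 * 100
DLE = 30.46%

30.46


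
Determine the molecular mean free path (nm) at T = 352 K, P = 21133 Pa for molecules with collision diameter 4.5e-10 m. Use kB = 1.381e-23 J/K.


Mean free path: lambda = kB*T / (sqrt(2) * pi * d^2 * P)
lambda = 1.381e-23 * 352 / (sqrt(2) * pi * (4.5e-10)^2 * 21133)
lambda = 2.55673e-07 m
lambda = 255.67 nm

255.67


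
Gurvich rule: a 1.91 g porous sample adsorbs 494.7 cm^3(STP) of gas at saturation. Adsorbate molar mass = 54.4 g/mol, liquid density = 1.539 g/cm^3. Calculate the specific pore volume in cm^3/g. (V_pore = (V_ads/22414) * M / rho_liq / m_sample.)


Moles adsorbed n = V_ads / 22414 = 494.7 / 22414 = 2.207103e-02 mol
Liquid volume V_liq = n * M / rho_liq = 2.207103e-02 * 54.4 / 1.539 = 0.78016 cm^3
Specific pore volume V_pore = V_liq / m_sample = 0.78016 / 1.91
V_pore = 0.4085 cm^3/g

0.4085


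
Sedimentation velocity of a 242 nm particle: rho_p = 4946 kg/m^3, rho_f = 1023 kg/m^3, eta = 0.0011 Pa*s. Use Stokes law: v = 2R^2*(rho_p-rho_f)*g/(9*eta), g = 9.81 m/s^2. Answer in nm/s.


Radius R = 242/2 nm = 1.21e-07 m
Density difference = 4946 - 1023 = 3923 kg/m^3
v = 2 * R^2 * (rho_p - rho_f) * g / (9 * eta)
v = 2 * (1.21e-07)^2 * 3923 * 9.81 / (9 * 0.0011)
v = 1.13829e-07 m/s = 113.829 nm/s

113.829


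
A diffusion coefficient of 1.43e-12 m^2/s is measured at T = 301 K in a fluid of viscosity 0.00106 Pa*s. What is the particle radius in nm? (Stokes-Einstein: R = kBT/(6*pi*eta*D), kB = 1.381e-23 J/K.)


Stokes-Einstein: R = kB*T / (6*pi*eta*D)
R = 1.381e-23 * 301 / (6 * pi * 0.00106 * 1.43e-12)
R = 1.45485e-07 m = 145.48 nm

145.48


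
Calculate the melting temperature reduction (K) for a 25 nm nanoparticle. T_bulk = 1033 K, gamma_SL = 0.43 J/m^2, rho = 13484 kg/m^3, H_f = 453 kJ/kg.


Radius R = 25/2 = 12.5 nm = 1.25e-08 m
Convert H_f = 453 kJ/kg = 453000 J/kg
dT = 2 * gamma_SL * T_bulk / (rho * H_f * R)
dT = 2 * 0.43 * 1033 / (13484 * 453000 * 1.25e-08)
dT = 11.6 K

11.6


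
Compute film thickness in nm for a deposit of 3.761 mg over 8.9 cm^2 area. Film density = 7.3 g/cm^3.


Convert: m = 3.761 mg = 3.7610e-06 kg, A = 8.9 cm^2 = 8.9000e-04 m^2, rho = 7.3 g/cm^3 = 7300 kg/m^3
t = m / (A * rho)
t = 3.7610e-06 / (8.9000e-04 * 7300)
t = 5.7888e-07 m = 578.9 nm

578.9


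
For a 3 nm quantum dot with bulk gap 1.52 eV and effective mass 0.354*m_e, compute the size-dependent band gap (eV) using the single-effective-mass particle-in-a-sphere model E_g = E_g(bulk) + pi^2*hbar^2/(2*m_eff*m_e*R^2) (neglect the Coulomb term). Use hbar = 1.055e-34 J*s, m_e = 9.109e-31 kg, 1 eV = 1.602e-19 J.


Radius R = 3/2 nm = 1.5e-09 m
Confinement energy dE = pi^2 * hbar^2 / (2 * m_eff * m_e * R^2)
dE = pi^2 * (1.055e-34)^2 / (2 * 0.354 * 9.109e-31 * (1.5e-09)^2) J, divided by 1.602e-19 J/eV
dE = 0.4726 eV
Total band gap = E_g(bulk) + dE = 1.52 + 0.4726 = 1.9926 eV

1.9926


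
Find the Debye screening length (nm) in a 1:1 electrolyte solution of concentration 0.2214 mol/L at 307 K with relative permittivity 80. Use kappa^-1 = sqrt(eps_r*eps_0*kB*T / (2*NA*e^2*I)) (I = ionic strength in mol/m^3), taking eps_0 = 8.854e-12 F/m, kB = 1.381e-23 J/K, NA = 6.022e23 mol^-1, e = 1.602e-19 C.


Ionic strength I = 0.2214 * 1^2 * 1000 = 221.4 mol/m^3
kappa^-1 = sqrt(80 * 8.854e-12 * 1.381e-23 * 307 / (2 * 6.022e23 * (1.602e-19)^2 * 221.4))
kappa^-1 = 0.662 nm

0.662


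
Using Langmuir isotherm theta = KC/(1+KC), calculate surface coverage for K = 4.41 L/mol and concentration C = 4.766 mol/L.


Langmuir isotherm: theta = K*C / (1 + K*C)
K*C = 4.41 * 4.766 = 21.01806
theta = 21.01806 / (1 + 21.01806) = 21.01806 / 22.01806
theta = 0.9546

0.9546


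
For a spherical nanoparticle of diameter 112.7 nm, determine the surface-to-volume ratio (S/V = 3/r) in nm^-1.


Radius r = 112.7/2 = 56.35 nm
S/V = 3 / r = 3 / 56.35
S/V = 0.0532 nm^-1

0.0532


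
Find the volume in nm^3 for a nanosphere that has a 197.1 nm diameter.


Radius r = 197.1/2 = 98.55 nm
Volume V = (4/3) * pi * r^3
V = (4/3) * pi * (98.55)^3
V = 4009207.14 nm^3

4009207.14


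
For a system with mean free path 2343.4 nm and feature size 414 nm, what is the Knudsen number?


Knudsen number Kn = lambda / L
Kn = 2343.4 / 414
Kn = 5.6604

5.6604


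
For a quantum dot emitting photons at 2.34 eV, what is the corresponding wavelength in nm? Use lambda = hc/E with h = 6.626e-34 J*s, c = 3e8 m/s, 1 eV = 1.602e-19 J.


Convert energy: E = 2.34 eV = 2.34 * 1.602e-19 = 3.74868e-19 J
lambda = h*c / E = 6.626e-34 * 3e8 / 3.74868e-19
lambda = 5.30267e-07 m = 530.3 nm

530.3


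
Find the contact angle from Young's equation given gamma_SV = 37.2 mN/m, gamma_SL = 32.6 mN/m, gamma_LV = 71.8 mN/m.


cos(theta) = (gamma_SV - gamma_SL) / gamma_LV
cos(theta) = (37.2 - 32.6) / 71.8
cos(theta) = 0.064067
theta = arccos(0.064067) = 86.33 degrees

86.33


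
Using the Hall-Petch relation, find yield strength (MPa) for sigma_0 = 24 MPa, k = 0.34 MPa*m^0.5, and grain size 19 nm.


d = 19 nm = 1.9e-08 m
sqrt(d) = 0.0001378405
Hall-Petch contribution = k / sqrt(d) = 0.34 / 0.0001378405 = 2466.6 MPa
sigma = sigma_0 + k/sqrt(d) = 24 + 2466.6 = 2490.6 MPa

2490.6


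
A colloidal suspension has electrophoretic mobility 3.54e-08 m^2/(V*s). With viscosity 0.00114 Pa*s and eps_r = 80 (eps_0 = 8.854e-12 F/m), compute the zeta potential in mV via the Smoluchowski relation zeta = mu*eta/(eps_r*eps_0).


Smoluchowski equation: zeta = mu * eta / (eps_r * eps_0)
zeta = 3.54e-08 * 0.00114 / (80 * 8.854e-12)
zeta = 0.056974 V = 56.97 mV

56.97


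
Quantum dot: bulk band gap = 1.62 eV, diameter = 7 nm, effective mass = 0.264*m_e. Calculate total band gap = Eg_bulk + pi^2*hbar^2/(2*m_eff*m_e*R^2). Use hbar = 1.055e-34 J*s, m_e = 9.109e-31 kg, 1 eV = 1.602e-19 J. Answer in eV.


Radius R = 7/2 nm = 3.5e-09 m
Confinement energy dE = pi^2 * hbar^2 / (2 * m_eff * m_e * R^2)
dE = pi^2 * (1.055e-34)^2 / (2 * 0.264 * 9.109e-31 * (3.5e-09)^2) J, divided by 1.602e-19 J/eV
dE = 0.1164 eV
Total band gap = E_g(bulk) + dE = 1.62 + 0.1164 = 1.7364 eV

1.7364


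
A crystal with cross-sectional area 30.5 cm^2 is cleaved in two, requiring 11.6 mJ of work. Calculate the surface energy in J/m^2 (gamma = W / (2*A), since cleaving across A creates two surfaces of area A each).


Convert: A = 30.5 cm^2 = 0.00305 m^2, W = 11.6 mJ = 0.0116 J
Cleaving exposes two faces of area A, so total new surface = 2*A and gamma = W / (2*A)
gamma = 0.0116 / (2 * 0.00305)
gamma = 1.902 J/m^2

1.902


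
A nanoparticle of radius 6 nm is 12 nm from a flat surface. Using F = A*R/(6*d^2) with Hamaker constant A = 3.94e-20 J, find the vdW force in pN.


Convert to SI: R = 6 nm = 6e-09 m, d = 12 nm = 1.2e-08 m
F = A * R / (6 * d^2)
F = 3.94e-20 * 6e-09 / (6 * (1.2e-08)^2)
F = 2.73611e-13 N = 0.274 pN

0.274


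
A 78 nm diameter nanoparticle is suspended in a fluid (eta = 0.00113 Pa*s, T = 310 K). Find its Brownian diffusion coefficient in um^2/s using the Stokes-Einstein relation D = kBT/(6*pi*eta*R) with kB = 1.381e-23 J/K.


Radius R = 78/2 = 39 nm = 3.9e-08 m
D = kB*T / (6*pi*eta*R)
D = 1.381e-23 * 310 / (6 * pi * 0.00113 * 3.9e-08)
D = 5.15361e-12 m^2/s = 5.154 um^2/s

5.154


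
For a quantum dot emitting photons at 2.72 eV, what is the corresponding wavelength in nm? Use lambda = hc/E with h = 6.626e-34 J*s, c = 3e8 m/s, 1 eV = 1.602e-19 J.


Convert energy: E = 2.72 eV = 2.72 * 1.602e-19 = 4.35744e-19 J
lambda = h*c / E = 6.626e-34 * 3e8 / 4.35744e-19
lambda = 4.56185e-07 m = 456.2 nm

456.2


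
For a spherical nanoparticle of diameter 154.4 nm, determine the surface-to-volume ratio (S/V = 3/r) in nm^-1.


Radius r = 154.4/2 = 77.2 nm
S/V = 3 / r = 3 / 77.2
S/V = 0.0389 nm^-1

0.0389


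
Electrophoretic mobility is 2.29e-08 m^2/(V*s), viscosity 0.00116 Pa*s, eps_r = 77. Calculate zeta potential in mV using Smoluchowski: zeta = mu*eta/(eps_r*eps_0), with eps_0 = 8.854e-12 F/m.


Smoluchowski equation: zeta = mu * eta / (eps_r * eps_0)
zeta = 2.29e-08 * 0.00116 / (77 * 8.854e-12)
zeta = 0.038964 V = 38.96 mV

38.96


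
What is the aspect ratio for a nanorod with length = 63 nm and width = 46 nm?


Aspect ratio AR = length / diameter
AR = 63 / 46
AR = 1.37

1.37


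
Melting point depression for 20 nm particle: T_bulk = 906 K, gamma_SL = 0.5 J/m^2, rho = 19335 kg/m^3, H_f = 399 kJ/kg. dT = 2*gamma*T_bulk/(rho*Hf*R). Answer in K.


Radius R = 20/2 = 10 nm = 1e-08 m
Convert H_f = 399 kJ/kg = 399000 J/kg
dT = 2 * gamma_SL * T_bulk / (rho * H_f * R)
dT = 2 * 0.5 * 906 / (19335 * 399000 * 1e-08)
dT = 11.7 K

11.7


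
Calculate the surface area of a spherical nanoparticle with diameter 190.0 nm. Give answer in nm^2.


Radius r = 190.0/2 = 95 nm
Surface area SA = 4 * pi * r^2
SA = 4 * pi * (95)^2
SA = 113411.49 nm^2

113411.49


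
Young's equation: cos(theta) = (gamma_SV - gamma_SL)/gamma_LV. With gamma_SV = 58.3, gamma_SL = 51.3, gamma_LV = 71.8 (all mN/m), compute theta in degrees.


cos(theta) = (gamma_SV - gamma_SL) / gamma_LV
cos(theta) = (58.3 - 51.3) / 71.8
cos(theta) = 0.097493
theta = arccos(0.097493) = 84.41 degrees

84.41


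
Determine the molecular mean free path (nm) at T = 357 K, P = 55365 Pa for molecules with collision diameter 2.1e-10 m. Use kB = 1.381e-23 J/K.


Mean free path: lambda = kB*T / (sqrt(2) * pi * d^2 * P)
lambda = 1.381e-23 * 357 / (sqrt(2) * pi * (2.1e-10)^2 * 55365)
lambda = 4.54489e-07 m
lambda = 454.49 nm

454.49


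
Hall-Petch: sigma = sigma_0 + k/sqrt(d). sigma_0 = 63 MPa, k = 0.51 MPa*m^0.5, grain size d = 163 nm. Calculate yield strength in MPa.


d = 163 nm = 1.63e-07 m
sqrt(d) = 0.0004037326
Hall-Petch contribution = k / sqrt(d) = 0.51 / 0.0004037326 = 1263.2 MPa
sigma = sigma_0 + k/sqrt(d) = 63 + 1263.2 = 1326.2 MPa

1326.2


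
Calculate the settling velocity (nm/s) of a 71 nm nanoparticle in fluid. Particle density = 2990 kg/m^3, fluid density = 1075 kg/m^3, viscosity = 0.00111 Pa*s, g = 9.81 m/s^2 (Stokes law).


Radius R = 71/2 nm = 3.55e-08 m
Density difference = 2990 - 1075 = 1915 kg/m^3
v = 2 * R^2 * (rho_p - rho_f) * g / (9 * eta)
v = 2 * (3.55e-08)^2 * 1915 * 9.81 / (9 * 0.00111)
v = 4.73979e-09 m/s = 4.7398 nm/s

4.7398


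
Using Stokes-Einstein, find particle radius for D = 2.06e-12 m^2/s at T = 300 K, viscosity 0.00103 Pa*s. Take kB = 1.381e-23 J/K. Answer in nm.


Stokes-Einstein: R = kB*T / (6*pi*eta*D)
R = 1.381e-23 * 300 / (6 * pi * 0.00103 * 2.06e-12)
R = 1.03588e-07 m = 103.59 nm

103.59


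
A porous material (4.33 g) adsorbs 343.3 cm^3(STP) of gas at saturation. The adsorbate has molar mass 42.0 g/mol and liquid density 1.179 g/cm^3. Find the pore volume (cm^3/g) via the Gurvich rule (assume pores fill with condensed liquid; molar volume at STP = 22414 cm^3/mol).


Moles adsorbed n = V_ads / 22414 = 343.3 / 22414 = 1.531632e-02 mol
Liquid volume V_liq = n * M / rho_liq = 1.531632e-02 * 42.0 / 1.179 = 0.54562 cm^3
Specific pore volume V_pore = V_liq / m_sample = 0.54562 / 4.33
V_pore = 0.126 cm^3/g

0.126


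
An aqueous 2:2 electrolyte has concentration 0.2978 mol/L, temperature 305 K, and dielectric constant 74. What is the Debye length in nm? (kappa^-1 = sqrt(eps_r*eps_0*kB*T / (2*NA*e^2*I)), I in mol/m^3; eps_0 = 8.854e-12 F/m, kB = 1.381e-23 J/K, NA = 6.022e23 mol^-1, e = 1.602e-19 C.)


Ionic strength I = 0.2978 * 2^2 * 1000 = 1191.2 mol/m^3
kappa^-1 = sqrt(74 * 8.854e-12 * 1.381e-23 * 305 / (2 * 6.022e23 * (1.602e-19)^2 * 1191.2))
kappa^-1 = 0.274 nm

0.274


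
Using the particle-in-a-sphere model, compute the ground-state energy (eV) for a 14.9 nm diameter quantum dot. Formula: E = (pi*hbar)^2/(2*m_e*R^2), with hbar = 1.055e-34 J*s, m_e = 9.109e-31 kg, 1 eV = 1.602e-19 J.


Radius R = 14.9/2 = 7.45 nm = 7.45e-09 m
E = (pi * 1.055e-34)^2 / (2 * 9.109e-31 * (7.45e-09)^2)
E(J) = 1.0864e-21
E = E(J) / 1.602e-19 = 0.0068 eV

0.0068


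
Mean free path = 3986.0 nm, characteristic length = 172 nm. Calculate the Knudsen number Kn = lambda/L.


Knudsen number Kn = lambda / L
Kn = 3986.0 / 172
Kn = 23.1744

23.1744


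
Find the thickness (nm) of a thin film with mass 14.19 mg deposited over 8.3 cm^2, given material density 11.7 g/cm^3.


Convert: m = 14.19 mg = 1.4190e-05 kg, A = 8.3 cm^2 = 8.3000e-04 m^2, rho = 11.7 g/cm^3 = 11700 kg/m^3
t = m / (A * rho)
t = 1.4190e-05 / (8.3000e-04 * 11700)
t = 1.4612e-06 m = 1461.2 nm

1461.2


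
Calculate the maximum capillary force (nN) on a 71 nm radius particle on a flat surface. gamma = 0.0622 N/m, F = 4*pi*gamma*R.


Convert radius: R = 71 nm = 7.1e-08 m
F = 4 * pi * gamma * R
F = 4 * pi * 0.0622 * 7.1e-08
F = 5.54956e-08 N = 55.4956 nN

55.4956


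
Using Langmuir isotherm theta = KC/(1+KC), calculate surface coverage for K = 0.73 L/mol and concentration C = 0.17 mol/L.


Langmuir isotherm: theta = K*C / (1 + K*C)
K*C = 0.73 * 0.17 = 0.1241
theta = 0.1241 / (1 + 0.1241) = 0.1241 / 1.1241
theta = 0.1104

0.1104


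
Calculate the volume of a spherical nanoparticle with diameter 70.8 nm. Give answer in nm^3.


Radius r = 70.8/2 = 35.4 nm
Volume V = (4/3) * pi * r^3
V = (4/3) * pi * (35.4)^3
V = 185822.54 nm^3

185822.54


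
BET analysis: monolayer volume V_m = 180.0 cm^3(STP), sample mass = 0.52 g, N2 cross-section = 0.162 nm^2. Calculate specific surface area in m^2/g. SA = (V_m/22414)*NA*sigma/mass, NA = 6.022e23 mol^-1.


Number of moles in monolayer = V_m / 22414 = 180.0 / 22414 = 0.0080307
Number of molecules = moles * NA = 0.0080307 * 6.022e23
SA = molecules * sigma / mass
SA = (180.0 / 22414) * 6.022e23 * 0.162e-18 / 0.52
SA = 1506.6 m^2/g

1506.6


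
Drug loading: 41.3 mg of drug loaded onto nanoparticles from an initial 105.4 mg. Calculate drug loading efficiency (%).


Drug loading efficiency = (drug loaded / drug initial) * 100
DLE = 41.3 / 105.4 * 100
DLE = 0.3918 * 100
DLE = 39.18%

39.18


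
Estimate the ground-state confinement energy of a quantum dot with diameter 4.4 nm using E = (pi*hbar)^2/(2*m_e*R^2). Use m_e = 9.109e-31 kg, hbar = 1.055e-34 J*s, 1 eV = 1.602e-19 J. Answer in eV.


Radius R = 4.4/2 = 2.2 nm = 2.2e-09 m
E = (pi * 1.055e-34)^2 / (2 * 9.109e-31 * (2.2e-09)^2)
E(J) = 1.24583e-20
E = E(J) / 1.602e-19 = 0.0778 eV

0.0778


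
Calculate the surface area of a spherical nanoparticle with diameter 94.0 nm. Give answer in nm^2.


Radius r = 94.0/2 = 47 nm
Surface area SA = 4 * pi * r^2
SA = 4 * pi * (47)^2
SA = 27759.11 nm^2

27759.11


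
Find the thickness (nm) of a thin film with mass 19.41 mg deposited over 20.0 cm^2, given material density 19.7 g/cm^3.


Convert: m = 19.41 mg = 1.9410e-05 kg, A = 20.0 cm^2 = 2.0000e-03 m^2, rho = 19.7 g/cm^3 = 19700 kg/m^3
t = m / (A * rho)
t = 1.9410e-05 / (2.0000e-03 * 19700)
t = 4.9264e-07 m = 492.6 nm

492.6


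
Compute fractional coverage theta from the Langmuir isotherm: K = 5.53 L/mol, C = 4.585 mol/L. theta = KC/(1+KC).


Langmuir isotherm: theta = K*C / (1 + K*C)
K*C = 5.53 * 4.585 = 25.35505
theta = 25.35505 / (1 + 25.35505) = 25.35505 / 26.35505
theta = 0.9621

0.9621


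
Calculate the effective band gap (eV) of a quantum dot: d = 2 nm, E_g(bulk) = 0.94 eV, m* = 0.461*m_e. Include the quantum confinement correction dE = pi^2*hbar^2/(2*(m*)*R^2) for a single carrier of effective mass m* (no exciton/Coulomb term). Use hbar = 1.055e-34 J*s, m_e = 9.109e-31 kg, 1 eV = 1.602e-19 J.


Radius R = 2/2 nm = 1e-09 m
Confinement energy dE = pi^2 * hbar^2 / (2 * m_eff * m_e * R^2)
dE = pi^2 * (1.055e-34)^2 / (2 * 0.461 * 9.109e-31 * (1e-09)^2) J, divided by 1.602e-19 J/eV
dE = 0.8165 eV
Total band gap = E_g(bulk) + dE = 0.94 + 0.8165 = 1.7565 eV

1.7565


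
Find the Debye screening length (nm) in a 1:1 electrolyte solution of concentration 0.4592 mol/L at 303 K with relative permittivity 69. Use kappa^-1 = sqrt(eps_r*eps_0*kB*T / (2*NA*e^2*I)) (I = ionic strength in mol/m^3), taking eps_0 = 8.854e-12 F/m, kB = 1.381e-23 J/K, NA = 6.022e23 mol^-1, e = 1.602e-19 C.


Ionic strength I = 0.4592 * 1^2 * 1000 = 459.2 mol/m^3
kappa^-1 = sqrt(69 * 8.854e-12 * 1.381e-23 * 303 / (2 * 6.022e23 * (1.602e-19)^2 * 459.2))
kappa^-1 = 0.424 nm

0.424


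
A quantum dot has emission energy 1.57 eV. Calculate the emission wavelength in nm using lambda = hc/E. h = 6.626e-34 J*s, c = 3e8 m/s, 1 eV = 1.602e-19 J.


Convert energy: E = 1.57 eV = 1.57 * 1.602e-19 = 2.51514e-19 J
lambda = h*c / E = 6.626e-34 * 3e8 / 2.51514e-19
lambda = 7.90334e-07 m = 790.3 nm

790.3


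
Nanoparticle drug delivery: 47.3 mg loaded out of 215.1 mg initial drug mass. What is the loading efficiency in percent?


Drug loading efficiency = (drug loaded / drug initial) * 100
DLE = 47.3 / 215.1 * 100
DLE = 0.2199 * 100
DLE = 21.99%

21.99


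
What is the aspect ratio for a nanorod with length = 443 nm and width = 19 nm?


Aspect ratio AR = length / diameter
AR = 443 / 19
AR = 23.32

23.32


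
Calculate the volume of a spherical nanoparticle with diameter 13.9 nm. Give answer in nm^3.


Radius r = 13.9/2 = 6.95 nm
Volume V = (4/3) * pi * r^3
V = (4/3) * pi * (6.95)^3
V = 1406.19 nm^3

1406.19


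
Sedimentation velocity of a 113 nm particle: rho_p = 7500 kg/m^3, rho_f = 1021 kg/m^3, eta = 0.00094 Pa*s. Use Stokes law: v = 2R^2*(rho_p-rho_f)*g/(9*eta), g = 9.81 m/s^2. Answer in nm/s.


Radius R = 113/2 nm = 5.65e-08 m
Density difference = 7500 - 1021 = 6479 kg/m^3
v = 2 * R^2 * (rho_p - rho_f) * g / (9 * eta)
v = 2 * (5.65e-08)^2 * 6479 * 9.81 / (9 * 0.00094)
v = 4.7966e-08 m/s = 47.966 nm/s

47.966


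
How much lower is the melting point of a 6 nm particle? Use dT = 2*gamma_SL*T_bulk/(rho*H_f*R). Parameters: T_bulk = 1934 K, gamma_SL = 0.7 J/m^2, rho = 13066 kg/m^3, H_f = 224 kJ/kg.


Radius R = 6/2 = 3 nm = 3e-09 m
Convert H_f = 224 kJ/kg = 224000 J/kg
dT = 2 * gamma_SL * T_bulk / (rho * H_f * R)
dT = 2 * 0.7 * 1934 / (13066 * 224000 * 3e-09)
dT = 308.4 K

308.4


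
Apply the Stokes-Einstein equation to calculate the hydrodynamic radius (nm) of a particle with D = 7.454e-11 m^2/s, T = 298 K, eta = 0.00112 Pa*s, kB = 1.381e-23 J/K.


Stokes-Einstein: R = kB*T / (6*pi*eta*D)
R = 1.381e-23 * 298 / (6 * pi * 0.00112 * 7.454e-11)
R = 2.61518e-09 m = 2.62 nm

2.62


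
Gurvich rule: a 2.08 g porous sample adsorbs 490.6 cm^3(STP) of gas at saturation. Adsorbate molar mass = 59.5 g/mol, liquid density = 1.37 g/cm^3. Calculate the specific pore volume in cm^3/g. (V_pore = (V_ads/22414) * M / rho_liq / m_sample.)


Moles adsorbed n = V_ads / 22414 = 490.6 / 22414 = 2.188811e-02 mol
Liquid volume V_liq = n * M / rho_liq = 2.188811e-02 * 59.5 / 1.37 = 0.95061 cm^3
Specific pore volume V_pore = V_liq / m_sample = 0.95061 / 2.08
V_pore = 0.457 cm^3/g

0.457


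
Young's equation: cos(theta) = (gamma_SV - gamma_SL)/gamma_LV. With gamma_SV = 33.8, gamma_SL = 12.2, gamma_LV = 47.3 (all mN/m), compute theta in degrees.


cos(theta) = (gamma_SV - gamma_SL) / gamma_LV
cos(theta) = (33.8 - 12.2) / 47.3
cos(theta) = 0.45666
theta = arccos(0.45666) = 62.83 degrees

62.83


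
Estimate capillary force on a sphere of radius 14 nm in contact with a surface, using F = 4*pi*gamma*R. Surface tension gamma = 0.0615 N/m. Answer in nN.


Convert radius: R = 14 nm = 1.4e-08 m
F = 4 * pi * gamma * R
F = 4 * pi * 0.0615 * 1.4e-08
F = 1.08196e-08 N = 10.8196 nN

10.8196


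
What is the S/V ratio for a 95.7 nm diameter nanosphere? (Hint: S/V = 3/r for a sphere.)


Radius r = 95.7/2 = 47.85 nm
S/V = 3 / r = 3 / 47.85
S/V = 0.0627 nm^-1

0.0627


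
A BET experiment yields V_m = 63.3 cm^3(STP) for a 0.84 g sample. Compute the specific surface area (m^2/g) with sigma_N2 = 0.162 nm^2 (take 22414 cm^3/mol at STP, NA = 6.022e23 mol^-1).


Number of moles in monolayer = V_m / 22414 = 63.3 / 22414 = 0.00282413
Number of molecules = moles * NA = 0.00282413 * 6.022e23
SA = molecules * sigma / mass
SA = (63.3 / 22414) * 6.022e23 * 0.162e-18 / 0.84
SA = 328.0 m^2/g

328.0


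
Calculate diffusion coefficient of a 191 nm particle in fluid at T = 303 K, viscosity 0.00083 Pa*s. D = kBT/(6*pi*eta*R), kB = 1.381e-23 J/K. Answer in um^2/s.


Radius R = 191/2 = 95.5 nm = 9.55e-08 m
D = kB*T / (6*pi*eta*R)
D = 1.381e-23 * 303 / (6 * pi * 0.00083 * 9.55e-08)
D = 2.80062e-12 m^2/s = 2.801 um^2/s

2.801


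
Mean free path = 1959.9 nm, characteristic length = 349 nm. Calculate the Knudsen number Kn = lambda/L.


Knudsen number Kn = lambda / L
Kn = 1959.9 / 349
Kn = 5.6158

5.6158


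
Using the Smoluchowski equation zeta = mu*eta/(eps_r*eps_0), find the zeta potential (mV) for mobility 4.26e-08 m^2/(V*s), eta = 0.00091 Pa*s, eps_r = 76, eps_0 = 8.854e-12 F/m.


Smoluchowski equation: zeta = mu * eta / (eps_r * eps_0)
zeta = 4.26e-08 * 0.00091 / (76 * 8.854e-12)
zeta = 0.05761 V = 57.61 mV

57.61


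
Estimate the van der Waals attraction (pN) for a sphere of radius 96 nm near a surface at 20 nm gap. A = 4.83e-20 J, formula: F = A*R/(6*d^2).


Convert to SI: R = 96 nm = 9.6e-08 m, d = 20 nm = 2e-08 m
F = A * R / (6 * d^2)
F = 4.83e-20 * 9.6e-08 / (6 * (2e-08)^2)
F = 1.932e-12 N = 1.932 pN

1.932


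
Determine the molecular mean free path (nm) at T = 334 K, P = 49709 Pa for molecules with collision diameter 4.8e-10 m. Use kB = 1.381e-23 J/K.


Mean free path: lambda = kB*T / (sqrt(2) * pi * d^2 * P)
lambda = 1.381e-23 * 334 / (sqrt(2) * pi * (4.8e-10)^2 * 49709)
lambda = 9.06479e-08 m
lambda = 90.65 nm

90.65


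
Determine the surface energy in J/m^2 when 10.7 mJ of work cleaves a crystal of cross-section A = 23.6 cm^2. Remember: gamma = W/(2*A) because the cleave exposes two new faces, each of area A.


Convert: A = 23.6 cm^2 = 0.00236 m^2, W = 10.7 mJ = 0.0107 J
Cleaving exposes two faces of area A, so total new surface = 2*A and gamma = W / (2*A)
gamma = 0.0107 / (2 * 0.00236)
gamma = 2.267 J/m^2

2.267


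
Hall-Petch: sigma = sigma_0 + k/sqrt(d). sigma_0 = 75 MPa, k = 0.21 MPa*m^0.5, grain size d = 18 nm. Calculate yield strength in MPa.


d = 18 nm = 1.8e-08 m
sqrt(d) = 0.0001341641
Hall-Petch contribution = k / sqrt(d) = 0.21 / 0.0001341641 = 1565.2 MPa
sigma = sigma_0 + k/sqrt(d) = 75 + 1565.2 = 1640.2 MPa

1640.2


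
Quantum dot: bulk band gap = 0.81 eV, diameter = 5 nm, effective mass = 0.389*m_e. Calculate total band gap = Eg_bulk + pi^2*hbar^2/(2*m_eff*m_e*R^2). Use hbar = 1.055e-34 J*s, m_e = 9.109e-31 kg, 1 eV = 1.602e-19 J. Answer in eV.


Radius R = 5/2 nm = 2.5e-09 m
Confinement energy dE = pi^2 * hbar^2 / (2 * m_eff * m_e * R^2)
dE = pi^2 * (1.055e-34)^2 / (2 * 0.389 * 9.109e-31 * (2.5e-09)^2) J, divided by 1.602e-19 J/eV
dE = 0.1548 eV
Total band gap = E_g(bulk) + dE = 0.81 + 0.1548 = 0.9648 eV

0.9648


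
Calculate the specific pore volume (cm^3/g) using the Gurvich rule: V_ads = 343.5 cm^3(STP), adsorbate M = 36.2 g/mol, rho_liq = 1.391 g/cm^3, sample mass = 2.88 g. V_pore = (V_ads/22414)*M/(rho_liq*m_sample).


Moles adsorbed n = V_ads / 22414 = 343.5 / 22414 = 1.532524e-02 mol
Liquid volume V_liq = n * M / rho_liq = 1.532524e-02 * 36.2 / 1.391 = 0.39883 cm^3
Specific pore volume V_pore = V_liq / m_sample = 0.39883 / 2.88
V_pore = 0.1385 cm^3/g

0.1385


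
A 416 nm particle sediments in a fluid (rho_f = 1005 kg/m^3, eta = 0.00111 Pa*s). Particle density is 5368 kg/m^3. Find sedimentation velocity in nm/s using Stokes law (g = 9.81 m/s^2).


Radius R = 416/2 nm = 2.08e-07 m
Density difference = 5368 - 1005 = 4363 kg/m^3
v = 2 * R^2 * (rho_p - rho_f) * g / (9 * eta)
v = 2 * (2.08e-07)^2 * 4363 * 9.81 / (9 * 0.00111)
v = 3.70719e-07 m/s = 370.7195 nm/s

370.7195


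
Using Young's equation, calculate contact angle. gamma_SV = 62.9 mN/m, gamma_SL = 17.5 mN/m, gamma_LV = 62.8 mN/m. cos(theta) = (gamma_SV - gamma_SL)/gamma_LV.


cos(theta) = (gamma_SV - gamma_SL) / gamma_LV
cos(theta) = (62.9 - 17.5) / 62.8
cos(theta) = 0.72293
theta = arccos(0.72293) = 43.7 degrees

43.7


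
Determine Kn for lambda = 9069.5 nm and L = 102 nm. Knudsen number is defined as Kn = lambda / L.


Knudsen number Kn = lambda / L
Kn = 9069.5 / 102
Kn = 88.9167

88.9167


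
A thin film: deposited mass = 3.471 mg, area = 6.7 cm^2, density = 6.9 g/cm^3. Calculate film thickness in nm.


Convert: m = 3.471 mg = 3.4710e-06 kg, A = 6.7 cm^2 = 6.7000e-04 m^2, rho = 6.9 g/cm^3 = 6900 kg/m^3
t = m / (A * rho)
t = 3.4710e-06 / (6.7000e-04 * 6900)
t = 7.5081e-07 m = 750.8 nm

750.8


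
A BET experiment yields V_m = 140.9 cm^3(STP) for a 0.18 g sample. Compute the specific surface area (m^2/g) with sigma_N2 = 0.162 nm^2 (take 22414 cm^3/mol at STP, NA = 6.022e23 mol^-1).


Number of moles in monolayer = V_m / 22414 = 140.9 / 22414 = 0.00628625
Number of molecules = moles * NA = 0.00628625 * 6.022e23
SA = molecules * sigma / mass
SA = (140.9 / 22414) * 6.022e23 * 0.162e-18 / 0.18
SA = 3407.0 m^2/g

3407.0


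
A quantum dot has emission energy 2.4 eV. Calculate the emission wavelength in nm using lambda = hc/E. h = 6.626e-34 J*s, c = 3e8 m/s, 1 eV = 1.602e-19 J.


Convert energy: E = 2.4 eV = 2.4 * 1.602e-19 = 3.8448e-19 J
lambda = h*c / E = 6.626e-34 * 3e8 / 3.8448e-19
lambda = 5.1701e-07 m = 517.0 nm

517.0


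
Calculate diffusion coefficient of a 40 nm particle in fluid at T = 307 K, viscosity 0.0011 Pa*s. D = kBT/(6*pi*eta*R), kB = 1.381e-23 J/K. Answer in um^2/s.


Radius R = 40/2 = 20 nm = 2e-08 m
D = kB*T / (6*pi*eta*R)
D = 1.381e-23 * 307 / (6 * pi * 0.0011 * 2e-08)
D = 1.02237e-11 m^2/s = 10.224 um^2/s

10.224


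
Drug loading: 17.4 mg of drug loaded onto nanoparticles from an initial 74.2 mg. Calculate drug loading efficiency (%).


Drug loading efficiency = (drug loaded / drug initial) * 100
DLE = 17.4 / 74.2 * 100
DLE = 0.2345 * 100
DLE = 23.45%

23.45


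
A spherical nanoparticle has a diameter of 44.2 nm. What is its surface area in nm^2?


Radius r = 44.2/2 = 22.1 nm
Surface area SA = 4 * pi * r^2
SA = 4 * pi * (22.1)^2
SA = 6137.54 nm^2

6137.54


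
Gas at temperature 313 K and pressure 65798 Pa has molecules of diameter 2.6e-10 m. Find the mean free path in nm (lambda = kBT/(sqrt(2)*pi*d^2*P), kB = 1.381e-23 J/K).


Mean free path: lambda = kB*T / (sqrt(2) * pi * d^2 * P)
lambda = 1.381e-23 * 313 / (sqrt(2) * pi * (2.6e-10)^2 * 65798)
lambda = 2.18733e-07 m
lambda = 218.73 nm

218.73


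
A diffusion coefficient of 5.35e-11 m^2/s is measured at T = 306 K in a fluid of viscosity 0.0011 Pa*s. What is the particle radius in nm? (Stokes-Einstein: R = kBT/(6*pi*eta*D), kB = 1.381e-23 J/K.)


Stokes-Einstein: R = kB*T / (6*pi*eta*D)
R = 1.381e-23 * 306 / (6 * pi * 0.0011 * 5.35e-11)
R = 3.8095e-09 m = 3.81 nm

3.81


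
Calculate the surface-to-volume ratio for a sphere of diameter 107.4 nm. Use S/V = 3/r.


Radius r = 107.4/2 = 53.7 nm
S/V = 3 / r = 3 / 53.7
S/V = 0.0559 nm^-1

0.0559


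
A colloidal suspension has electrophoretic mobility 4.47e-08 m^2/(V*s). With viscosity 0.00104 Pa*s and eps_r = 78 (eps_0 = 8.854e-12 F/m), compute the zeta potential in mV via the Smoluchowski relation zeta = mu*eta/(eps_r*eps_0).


Smoluchowski equation: zeta = mu * eta / (eps_r * eps_0)
zeta = 4.47e-08 * 0.00104 / (78 * 8.854e-12)
zeta = 0.067314 V = 67.31 mV

67.31


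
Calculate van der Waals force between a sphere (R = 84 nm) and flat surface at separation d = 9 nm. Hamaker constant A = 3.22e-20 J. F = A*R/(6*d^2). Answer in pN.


Convert to SI: R = 84 nm = 8.4e-08 m, d = 9 nm = 9e-09 m
F = A * R / (6 * d^2)
F = 3.22e-20 * 8.4e-08 / (6 * (9e-09)^2)
F = 5.56543e-12 N = 5.565 pN

5.565


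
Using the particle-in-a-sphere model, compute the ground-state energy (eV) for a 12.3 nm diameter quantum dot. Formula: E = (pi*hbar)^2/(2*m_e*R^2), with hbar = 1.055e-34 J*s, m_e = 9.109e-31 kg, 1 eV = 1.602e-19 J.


Radius R = 12.3/2 = 6.15 nm = 6.15e-09 m
E = (pi * 1.055e-34)^2 / (2 * 9.109e-31 * (6.15e-09)^2)
E(J) = 1.59424e-21
E = E(J) / 1.602e-19 = 0.01 eV

0.01


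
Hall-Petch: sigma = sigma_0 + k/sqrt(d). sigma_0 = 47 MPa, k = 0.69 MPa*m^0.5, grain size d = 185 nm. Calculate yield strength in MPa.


d = 185 nm = 1.85e-07 m
sqrt(d) = 0.0004301163
Hall-Petch contribution = k / sqrt(d) = 0.69 / 0.0004301163 = 1604.2 MPa
sigma = sigma_0 + k/sqrt(d) = 47 + 1604.2 = 1651.2 MPa

1651.2


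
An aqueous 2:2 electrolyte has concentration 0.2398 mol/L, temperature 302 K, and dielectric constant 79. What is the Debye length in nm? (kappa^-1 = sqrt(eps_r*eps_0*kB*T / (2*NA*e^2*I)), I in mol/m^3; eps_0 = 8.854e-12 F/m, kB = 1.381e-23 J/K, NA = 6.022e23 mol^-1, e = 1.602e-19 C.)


Ionic strength I = 0.2398 * 2^2 * 1000 = 959.2 mol/m^3
kappa^-1 = sqrt(79 * 8.854e-12 * 1.381e-23 * 302 / (2 * 6.022e23 * (1.602e-19)^2 * 959.2))
kappa^-1 = 0.314 nm

0.314


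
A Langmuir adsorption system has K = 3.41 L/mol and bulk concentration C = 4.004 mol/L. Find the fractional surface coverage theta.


Langmuir isotherm: theta = K*C / (1 + K*C)
K*C = 3.41 * 4.004 = 13.65364
theta = 13.65364 / (1 + 13.65364) = 13.65364 / 14.65364
theta = 0.9318

0.9318


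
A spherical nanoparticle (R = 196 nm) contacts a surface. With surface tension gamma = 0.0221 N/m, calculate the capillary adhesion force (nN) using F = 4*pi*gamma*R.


Convert radius: R = 196 nm = 1.96e-07 m
F = 4 * pi * gamma * R
F = 4 * pi * 0.0221 * 1.96e-07
F = 5.44325e-08 N = 54.4325 nN

54.4325


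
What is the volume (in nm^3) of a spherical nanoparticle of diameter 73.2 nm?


Radius r = 73.2/2 = 36.6 nm
Volume V = (4/3) * pi * r^3
V = (4/3) * pi * (36.6)^3
V = 205367.57 nm^3

205367.57


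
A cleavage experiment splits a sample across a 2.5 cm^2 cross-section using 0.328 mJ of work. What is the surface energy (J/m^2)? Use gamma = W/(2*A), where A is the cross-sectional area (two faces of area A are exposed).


Convert: A = 2.5 cm^2 = 0.00025 m^2, W = 0.328 mJ = 0.000328 J
Cleaving exposes two faces of area A, so total new surface = 2*A and gamma = W / (2*A)
gamma = 0.000328 / (2 * 0.00025)
gamma = 0.656 J/m^2

0.656


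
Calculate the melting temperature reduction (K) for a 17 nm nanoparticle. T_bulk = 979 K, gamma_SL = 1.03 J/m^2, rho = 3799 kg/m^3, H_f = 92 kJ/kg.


Radius R = 17/2 = 8.5 nm = 8.5e-09 m
Convert H_f = 92 kJ/kg = 92000 J/kg
dT = 2 * gamma_SL * T_bulk / (rho * H_f * R)
dT = 2 * 1.03 * 979 / (3799 * 92000 * 8.5e-09)
dT = 678.9 K

678.9


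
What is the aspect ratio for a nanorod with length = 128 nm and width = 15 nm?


Aspect ratio AR = length / diameter
AR = 128 / 15
AR = 8.53

8.53


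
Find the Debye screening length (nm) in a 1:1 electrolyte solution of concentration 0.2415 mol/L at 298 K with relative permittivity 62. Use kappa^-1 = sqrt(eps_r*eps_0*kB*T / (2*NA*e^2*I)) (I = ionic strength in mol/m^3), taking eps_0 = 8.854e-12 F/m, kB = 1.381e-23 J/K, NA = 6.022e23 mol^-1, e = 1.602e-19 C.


Ionic strength I = 0.2415 * 1^2 * 1000 = 241.5 mol/m^3
kappa^-1 = sqrt(62 * 8.854e-12 * 1.381e-23 * 298 / (2 * 6.022e23 * (1.602e-19)^2 * 241.5))
kappa^-1 = 0.55 nm

0.55


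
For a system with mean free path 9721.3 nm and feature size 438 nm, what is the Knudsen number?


Knudsen number Kn = lambda / L
Kn = 9721.3 / 438
Kn = 22.1947

22.1947


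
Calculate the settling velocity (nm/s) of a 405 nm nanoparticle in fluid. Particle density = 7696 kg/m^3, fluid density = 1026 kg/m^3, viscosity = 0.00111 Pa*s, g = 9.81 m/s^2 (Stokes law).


Radius R = 405/2 nm = 2.025e-07 m
Density difference = 7696 - 1026 = 6670 kg/m^3
v = 2 * R^2 * (rho_p - rho_f) * g / (9 * eta)
v = 2 * (2.025e-07)^2 * 6670 * 9.81 / (9 * 0.00111)
v = 5.37167e-07 m/s = 537.1671 nm/s

537.1671


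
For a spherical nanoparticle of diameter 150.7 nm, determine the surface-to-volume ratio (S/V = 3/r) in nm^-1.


Radius r = 150.7/2 = 75.35 nm
S/V = 3 / r = 3 / 75.35
S/V = 0.0398 nm^-1

0.0398


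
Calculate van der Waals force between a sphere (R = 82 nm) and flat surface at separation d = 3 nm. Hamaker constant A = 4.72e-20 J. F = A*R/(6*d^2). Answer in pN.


Convert to SI: R = 82 nm = 8.2e-08 m, d = 3 nm = 3e-09 m
F = A * R / (6 * d^2)
F = 4.72e-20 * 8.2e-08 / (6 * (3e-09)^2)
F = 7.16741e-11 N = 71.674 pN

71.674


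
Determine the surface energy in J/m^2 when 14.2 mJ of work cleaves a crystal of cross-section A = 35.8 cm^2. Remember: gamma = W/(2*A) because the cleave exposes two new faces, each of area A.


Convert: A = 35.8 cm^2 = 0.00358 m^2, W = 14.2 mJ = 0.0142 J
Cleaving exposes two faces of area A, so total new surface = 2*A and gamma = W / (2*A)
gamma = 0.0142 / (2 * 0.00358)
gamma = 1.983 J/m^2

1.983


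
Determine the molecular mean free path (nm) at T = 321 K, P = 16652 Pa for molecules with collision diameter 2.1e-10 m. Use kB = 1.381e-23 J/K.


Mean free path: lambda = kB*T / (sqrt(2) * pi * d^2 * P)
lambda = 1.381e-23 * 321 / (sqrt(2) * pi * (2.1e-10)^2 * 16652)
lambda = 1.35872e-06 m
lambda = 1358.72 nm

1358.72


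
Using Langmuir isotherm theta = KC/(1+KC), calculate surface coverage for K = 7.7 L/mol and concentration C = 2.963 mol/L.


Langmuir isotherm: theta = K*C / (1 + K*C)
K*C = 7.7 * 2.963 = 22.8151
theta = 22.8151 / (1 + 22.8151) = 22.8151 / 23.8151
theta = 0.958

0.958


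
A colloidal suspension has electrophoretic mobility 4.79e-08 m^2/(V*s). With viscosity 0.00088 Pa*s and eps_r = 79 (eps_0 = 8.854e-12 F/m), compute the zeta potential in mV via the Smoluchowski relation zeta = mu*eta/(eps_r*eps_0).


Smoluchowski equation: zeta = mu * eta / (eps_r * eps_0)
zeta = 4.79e-08 * 0.00088 / (79 * 8.854e-12)
zeta = 0.060263 V = 60.26 mV

60.26


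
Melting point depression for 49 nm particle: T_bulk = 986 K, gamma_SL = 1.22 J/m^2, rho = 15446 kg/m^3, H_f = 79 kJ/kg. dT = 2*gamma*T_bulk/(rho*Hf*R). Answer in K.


Radius R = 49/2 = 24.5 nm = 2.45e-08 m
Convert H_f = 79 kJ/kg = 79000 J/kg
dT = 2 * gamma_SL * T_bulk / (rho * H_f * R)
dT = 2 * 1.22 * 986 / (15446 * 79000 * 2.45e-08)
dT = 80.5 K

80.5


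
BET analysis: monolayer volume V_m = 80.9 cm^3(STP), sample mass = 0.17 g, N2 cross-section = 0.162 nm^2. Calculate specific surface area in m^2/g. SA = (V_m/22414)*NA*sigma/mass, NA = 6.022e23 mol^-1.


Number of moles in monolayer = V_m / 22414 = 80.9 / 22414 = 0.00360935
Number of molecules = moles * NA = 0.00360935 * 6.022e23
SA = molecules * sigma / mass
SA = (80.9 / 22414) * 6.022e23 * 0.162e-18 / 0.17
SA = 2071.3 m^2/g

2071.3


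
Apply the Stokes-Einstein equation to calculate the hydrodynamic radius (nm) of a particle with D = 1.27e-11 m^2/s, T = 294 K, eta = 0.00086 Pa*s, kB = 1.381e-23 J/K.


Stokes-Einstein: R = kB*T / (6*pi*eta*D)
R = 1.381e-23 * 294 / (6 * pi * 0.00086 * 1.27e-11)
R = 1.97214e-08 m = 19.72 nm

19.72


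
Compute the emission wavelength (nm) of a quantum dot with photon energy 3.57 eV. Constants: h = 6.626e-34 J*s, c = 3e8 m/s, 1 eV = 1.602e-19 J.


Convert energy: E = 3.57 eV = 3.57 * 1.602e-19 = 5.71914e-19 J
lambda = h*c / E = 6.626e-34 * 3e8 / 5.71914e-19
lambda = 3.4757e-07 m = 347.6 nm

347.6


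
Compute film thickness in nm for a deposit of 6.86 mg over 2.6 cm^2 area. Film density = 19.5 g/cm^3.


Convert: m = 6.86 mg = 6.8600e-06 kg, A = 2.6 cm^2 = 2.6000e-04 m^2, rho = 19.5 g/cm^3 = 19500 kg/m^3
t = m / (A * rho)
t = 6.8600e-06 / (2.6000e-04 * 19500)
t = 1.3531e-06 m = 1353.1 nm

1353.1


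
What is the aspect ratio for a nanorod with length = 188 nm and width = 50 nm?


Aspect ratio AR = length / diameter
AR = 188 / 50
AR = 3.76

3.76


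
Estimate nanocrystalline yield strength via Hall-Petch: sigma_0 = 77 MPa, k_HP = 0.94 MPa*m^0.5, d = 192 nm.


d = 192 nm = 1.92e-07 m
sqrt(d) = 0.000438178
Hall-Petch contribution = k / sqrt(d) = 0.94 / 0.000438178 = 2145.2 MPa
sigma = sigma_0 + k/sqrt(d) = 77 + 2145.2 = 2222.2 MPa

2222.2
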